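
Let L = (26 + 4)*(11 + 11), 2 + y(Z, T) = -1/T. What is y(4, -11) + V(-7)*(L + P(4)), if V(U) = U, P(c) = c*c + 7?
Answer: -52612/11 ≈ -4782.9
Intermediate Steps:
P(c) = 7 + c**2 (P(c) = c**2 + 7 = 7 + c**2)
y(Z, T) = -2 - 1/T
L = 660 (L = 30*22 = 660)
y(4, -11) + V(-7)*(L + P(4)) = (-2 - 1/(-11)) - 7*(660 + (7 + 4**2)) = (-2 - 1*(-1/11)) - 7*(660 + (7 + 16)) = (-2 + 1/11) - 7*(660 + 23) = -21/11 - 7*683 = -21/11 - 4781 = -52612/11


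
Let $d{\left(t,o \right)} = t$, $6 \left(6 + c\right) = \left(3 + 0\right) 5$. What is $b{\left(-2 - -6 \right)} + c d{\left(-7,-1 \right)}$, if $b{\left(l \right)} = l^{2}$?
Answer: $\frac{81}{2} \approx 40.5$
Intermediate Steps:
$c = - \frac{7}{2}$ ($c = -6 + \frac{\left(3 + 0\right) 5}{6} = -6 + \frac{3 \cdot 5}{6} = -6 + \frac{1}{6} \cdot 15 = -6 + \frac{5}{2} = - \frac{7}{2} \approx -3.5$)
$b{\left(-2 - -6 \right)} + c d{\left(-7,-1 \right)} = \left(-2 - -6\right)^{2} - - \frac{49}{2} = \left(-2 + 6\right)^{2} + \frac{49}{2} = 4^{2} + \frac{49}{2} = 16 + \frac{49}{2} = \frac{81}{2}$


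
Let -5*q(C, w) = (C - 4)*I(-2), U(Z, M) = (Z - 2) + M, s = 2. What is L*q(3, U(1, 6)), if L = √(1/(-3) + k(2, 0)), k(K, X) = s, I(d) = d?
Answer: -2*√15/15 ≈ -0.51640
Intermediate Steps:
k(K, X) = 2
U(Z, M) = -2 + M + Z (U(Z, M) = (-2 + Z) + M = -2 + M + Z)
q(C, w) = -8/5 + 2*C/5 (q(C, w) = -(C - 4)*(-2)/5 = -(-4 + C)*(-2)/5 = -(8 - 2*C)/5 = -8/5 + 2*C/5)
L = √15/3 (L = √(1/(-3) + 2) = √(-⅓ + 2) = √(5/3) = √15/3 ≈ 1.2910)
L*q(3, U(1, 6)) = (√15/3)*(-8/5 + (⅖)*3) = (√15/3)*(-8/5 + 6/5) = (√15/3)*(-⅖) = -2*√15/15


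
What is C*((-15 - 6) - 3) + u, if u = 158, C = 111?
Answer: -2506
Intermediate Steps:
C*((-15 - 6) - 3) + u = 111*((-15 - 6) - 3) + 158 = 111*(-21 - 3) + 158 = 111*(-24) + 158 = -2664 + 158 = -2506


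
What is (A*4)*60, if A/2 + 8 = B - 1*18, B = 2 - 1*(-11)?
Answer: -6240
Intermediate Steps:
B = 13 (B = 2 + 11 = 13)
A = -26 (A = -16 + 2*(13 - 1*18) = -16 + 2*(13 - 18) = -16 + 2*(-5) = -16 - 10 = -26)
(A*4)*60 = -26*4*60 = -104*60 = -6240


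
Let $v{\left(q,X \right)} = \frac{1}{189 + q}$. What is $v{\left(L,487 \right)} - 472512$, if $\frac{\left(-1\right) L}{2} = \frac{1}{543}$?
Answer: $- \frac{48491543457}{102625} \approx -4.7251 \cdot 10^{5}$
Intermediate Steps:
$L = - \frac{2}{543} \approx -0.0036832$
$v{\left(L,487 \right)} - 472512 = \frac{1}{189 - \frac{2}{543}} - 472512 = \frac{1}{\frac{102625}{543}} - 472512 = \frac{543}{102625} - 472512 = - \frac{48491543457}{102625}$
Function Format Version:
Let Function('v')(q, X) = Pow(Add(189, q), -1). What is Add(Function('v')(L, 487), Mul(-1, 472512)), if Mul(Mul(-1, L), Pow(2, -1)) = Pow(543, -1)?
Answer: Rational(-48491543457, 102625) ≈ -4.7251e+5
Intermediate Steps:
L = Rational(-2, 543) (L = Mul(-2, Pow(543, -1)) = Mul(-2, Rational(1, 543)) = Rational(-2, 543) ≈ -0.0036832)
Add(Function('v')(L, 487), Mul(-1, 472512)) = Add(Pow(Add(189, Rational(-2, 543)), -1), Mul(-1, 472512)) = Add(Pow(Rational(102625, 543), -1), -472512) = Add(Rational(543, 102625), -472512) = Rational(-48491543457, 102625)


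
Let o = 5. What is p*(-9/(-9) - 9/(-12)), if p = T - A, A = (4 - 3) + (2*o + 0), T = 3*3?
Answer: -7/2 ≈ -3.5000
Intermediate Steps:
T = 9
A = 11 (A = (4 - 3) + (2*5 + 0) = 1 + (10 + 0) = 1 + 10 = 11)
p = -2 (p = 9 - 1*11 = 9 - 11 = -2)
p*(-9/(-9) - 9/(-12)) = -2*(-9/(-9) - 9/(-12)) = -2*(-9*(-⅑) - 9*(-1/12)) = -2*(1 + ¾) = -2*7/4 = -7/2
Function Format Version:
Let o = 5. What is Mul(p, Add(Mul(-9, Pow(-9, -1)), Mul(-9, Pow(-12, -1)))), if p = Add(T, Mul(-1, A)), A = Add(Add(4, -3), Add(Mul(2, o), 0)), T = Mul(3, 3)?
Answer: Rational(-7, 2) ≈ -3.5000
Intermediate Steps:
T = 9
A = 11 (A = Add(Add(4, -3), Add(Mul(2, 5), 0)) = Add(1, Add(10, 0)) = Add(1, 10) = 11)
p = -2 (p = Add(9, Mul(-1, 11)) = Add(9, -11) = -2)
Mul(p, Add(Mul(-9, Pow(-9, -1)), Mul(-9, Pow(-12, -1)))) = Mul(-2, Add(Mul(-9, Pow(-9, -1)), Mul(-9, Pow(-12, -1)))) = Mul(-2, Add(Mul(-9, Rational(-1, 9)), Mul(-9, Rational(-1, 12)))) = Mul(-2, Add(1, Rational(3, 4))) = Mul(-2, Rational(7, 4)) = Rational(-7, 2)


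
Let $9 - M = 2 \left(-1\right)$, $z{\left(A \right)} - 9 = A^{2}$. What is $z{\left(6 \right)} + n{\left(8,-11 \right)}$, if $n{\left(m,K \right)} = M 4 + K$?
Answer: $78$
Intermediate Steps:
$z{\left(A \right)} = 9 + A^{2}$
$M = 11$ ($M = 9 - 2 \left(-1\right) = 9 - -2 = 9 + 2 = 11$)
$n{\left(m,K \right)} = 44 + K$ ($n{\left(m,K \right)} = 11 \cdot 4 + K = 44 + K$)
$z{\left(6 \right)} + n{\left(8,-11 \right)} = \left(9 + 6^{2}\right) + \left(44 - 11\right) = \left(9 + 36\right) + 33 = 45 + 33 = 78$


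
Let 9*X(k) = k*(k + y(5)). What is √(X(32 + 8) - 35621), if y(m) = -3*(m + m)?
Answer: I*√320189/3 ≈ 188.62*I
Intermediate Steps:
y(m) = -6*m
X(k) = k*(-30 + k)/9 (X(k) = (k*(k - 6*5))/9 = (k*(k - 30))/9 = (k*(-30 + k))/9 = k*(-30 + k)/9)
√(X(32 + 8) - 35621) = √((32 + 8)*(-30 + (32 + 8))/9 - 35621) = √((⅑)*40*(-30 + 40) - 35621) = √((⅑)*40*10 - 35621) = √(400/9 - 35621) = √(-320189/9) = I*√320189/3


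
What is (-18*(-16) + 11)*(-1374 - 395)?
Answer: -528931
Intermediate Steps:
(-18*(-16) + 11)*(-1374 - 395) = (288 + 11)*(-1769) = 299*(-1769) = -528931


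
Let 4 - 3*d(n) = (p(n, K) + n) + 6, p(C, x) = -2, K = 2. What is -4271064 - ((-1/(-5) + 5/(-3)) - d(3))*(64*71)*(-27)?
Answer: -21641592/5 ≈ -4.3283e+6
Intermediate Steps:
d(n) = -n/3 (d(n) = 4/3 - ((-2 + n) + 6)/3 = 4/3 - (4 + n)/3 = 4/3 + (-4/3 - n/3) = -n/3)
-4271064 - ((-1/(-5) + 5/(-3)) - d(3))*(64*71)*(-27) = -4271064 - ((-1/(-5) + 5/(-3)) - (-1)*3/3)*(64*71)*(-27) = -4271064 - ((-1*(-⅕) + 5*(-⅓)) - 1*(-1))*4544*(-27) = -4271064 - ((⅕ - 5/3) + 1)*(-122688) = -4271064 - (-22/15 + 1)*(-122688) = -4271064 - (-7)*(-122688)/15 = -4271064 - 1*286272/5 = -4271064 - 286272/5 = -21641592/5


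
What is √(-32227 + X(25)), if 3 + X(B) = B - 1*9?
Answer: I*√32214 ≈ 179.48*I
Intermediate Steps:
X(B) = -12 + B (X(B) = -3 + (B - 1*9) = -3 + (B - 9) = -3 + (-9 + B) = -12 + B)
√(-32227 + X(25)) = √(-32227 + (-12 + 25)) = √(-32227 + 13) = √(-32214) = I*√32214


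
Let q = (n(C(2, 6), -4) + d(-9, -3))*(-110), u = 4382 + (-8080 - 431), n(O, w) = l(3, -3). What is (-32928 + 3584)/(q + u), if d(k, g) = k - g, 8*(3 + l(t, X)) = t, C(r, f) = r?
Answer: 117376/12721 ≈ 9.2269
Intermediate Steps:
l(t, X) = -3 + t/8
n(O, w) = -21/8 (n(O, w) = -3 + (⅛)*3 = -3 + 3/8 = -21/8)
u = -4129 (u = 4382 - 8511 = -4129)
q = 3795/4 (q = (-21/8 + (-9 - 1*(-3)))*(-110) = (-21/8 + (-9 + 3))*(-110) = (-21/8 - 6)*(-110) = -69/8*(-110) = 3795/4 ≈ 948.75)
(-32928 + 3584)/(q + u) = (-32928 + 3584)/(3795/4 - 4129) = -29344/(-12721/4) = -29344*(-4/12721) = 117376/12721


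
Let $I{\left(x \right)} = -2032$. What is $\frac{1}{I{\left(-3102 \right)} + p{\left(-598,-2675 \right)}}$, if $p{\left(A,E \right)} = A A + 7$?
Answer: $\frac{1}{355579} \approx 2.8123 \cdot 10^{-6}$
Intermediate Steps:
$p{\left(A,E \right)} = 7 + A^{2}$ ($p{\left(A,E \right)} = A^{2} + 7 = 7 + A^{2}$)
$\frac{1}{I{\left(-3102 \right)} + p{\left(-598,-2675 \right)}} = \frac{1}{-2032 + \left(7 + \left(-598\right)^{2}\right)} = \frac{1}{-2032 + \left(7 + 357604\right)} = \frac{1}{-2032 + 357611} = \frac{1}{355579}$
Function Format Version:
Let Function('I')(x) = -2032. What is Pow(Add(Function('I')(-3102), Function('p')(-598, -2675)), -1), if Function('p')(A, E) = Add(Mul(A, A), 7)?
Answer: Rational(1, 355579) ≈ 2.8123e-6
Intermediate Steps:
Function('p')(A, E) = Add(7, Pow(A, 2)) (Function('p')(A, E) = Add(Pow(A, 2), 7) = Add(7, Pow(A, 2)))
Pow(Add(Function('I')(-3102), Function('p')(-598, -2675)), -1) = Pow(Add(-2032, Add(7, Pow(-598, 2))), -1) = Pow(Add(-2032, Add(7, 357604)), -1) = Pow(Add(-2032, 357611), -1) = Pow(355579, -1) = Rational(1, 355579)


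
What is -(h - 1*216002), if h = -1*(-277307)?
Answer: -61305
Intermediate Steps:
h = 277307
-(h - 1*216002) = -(277307 - 1*216002) = -(277307 - 216002) = -1*61305 = -61305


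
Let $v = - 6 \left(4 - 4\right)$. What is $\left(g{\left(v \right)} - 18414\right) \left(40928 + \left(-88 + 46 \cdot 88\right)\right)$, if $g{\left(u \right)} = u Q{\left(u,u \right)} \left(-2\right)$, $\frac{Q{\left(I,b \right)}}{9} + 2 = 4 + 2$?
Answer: $-826567632$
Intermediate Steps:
$Q{\left(I,b \right)} = 36$ ($Q{\left(I,b \right)} = -18 + 9 \left(4 + 2\right) = -18 + 9 \cdot 6 = -18 + 54 = 36$)
$v = 0$ ($v = \left(-6\right) 0 = 0$)
$g{\left(u \right)} = - 72 u$ ($g{\left(u \right)} = u 36 \left(-2\right) = 36 u \left(-2\right) = - 72 u$)
$\left(g{\left(v \right)} - 18414\right) \left(40928 + \left(-88 + 46 \cdot 88\right)\right) = \left(\left(-72\right) 0 - 18414\right) \left(40928 + \left(-88 + 46 \cdot 88\right)\right) = \left(0 - 18414\right) \left(40928 + \left(-88 + 4048\right)\right) = - 18414 \left(40928 + 3960\right) = \left(-18414\right) 44888 = -826567632$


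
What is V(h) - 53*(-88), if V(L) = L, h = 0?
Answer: 4664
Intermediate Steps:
V(h) - 53*(-88) = 0 - 53*(-88) = 0 + 4664 = 4664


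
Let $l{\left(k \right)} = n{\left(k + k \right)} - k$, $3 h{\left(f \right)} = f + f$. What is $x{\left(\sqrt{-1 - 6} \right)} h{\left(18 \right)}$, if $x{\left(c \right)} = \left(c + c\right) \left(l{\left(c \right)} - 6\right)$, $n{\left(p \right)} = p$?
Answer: $-168 - 144 i \sqrt{7} \approx -168.0 - 380.99 i$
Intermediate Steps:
$h{\left(f \right)} = \frac{2 f}{3}$ ($h{\left(f \right)} = \frac{f + f}{3} = \frac{2 f}{3}$)
$l{\left(k \right)} = k$ ($l{\left(k \right)} = \left(k + k\right) - k = 2 k - k = k$)
$x{\left(c \right)} = 2 c \left(-6 + c\right)$ ($x{\left(c \right)} = \left(c + c\right) \left(c - 6\right) = 2 c \left(-6 + c\right)$)
$x{\left(\sqrt{-1 - 6} \right)} h{\left(18 \right)} = 2 \sqrt{-1 - 6} \left(-6 + \sqrt{-1 - 6}\right) \frac{2}{3} \cdot 18 = 2 \sqrt{-7} \left(-6 + \sqrt{-7}\right) 12 = 2 i \sqrt{7} \left(-6 + i \sqrt{7}\right) 12 = 24 i \sqrt{7} \left(-6 + i \sqrt{7}\right)$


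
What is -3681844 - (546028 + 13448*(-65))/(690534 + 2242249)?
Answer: -568318377040/154357 ≈ -3.6818e+6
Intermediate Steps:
-3681844 - (546028 + 13448*(-65))/(690534 + 2242249) = -3681844 - (546028 - 874120)/2932783 = -3681844 - (-328092)/2932783 = -3681844 - 1*(-17268/154357) = -3681844 + 17268/154357 = -568318377040/154357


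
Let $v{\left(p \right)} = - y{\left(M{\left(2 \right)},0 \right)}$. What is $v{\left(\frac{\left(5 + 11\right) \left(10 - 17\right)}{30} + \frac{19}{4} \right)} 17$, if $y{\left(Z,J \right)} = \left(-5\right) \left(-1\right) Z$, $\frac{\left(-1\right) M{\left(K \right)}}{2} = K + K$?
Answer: $680$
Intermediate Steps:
$M{\left(K \right)} = - 4 K$ ($M{\left(K \right)} = - 2 \left(K + K\right) = - 2 \cdot 2 K = - 4 K$)
$y{\left(Z,J \right)} = 5 Z$
$v{\left(p \right)} = 40$ ($v{\left(p \right)} = - 5 \left(\left(-4\right) 2\right) = - 5 \left(-8\right) = \left(-1\right) \left(-40\right) = 40$)
$v{\left(\frac{\left(5 + 11\right) \left(10 - 17\right)}{30} + \frac{19}{4} \right)} 17 = 40 \cdot 17 = 680$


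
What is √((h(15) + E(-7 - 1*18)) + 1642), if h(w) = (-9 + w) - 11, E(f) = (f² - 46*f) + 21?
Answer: √3433 ≈ 58.592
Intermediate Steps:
E(f) = 21 + f² - 46*f
h(w) = -20 + w
√((h(15) + E(-7 - 1*18)) + 1642) = √(((-20 + 15) + (21 + (-7 - 1*18)² - 46*(-7 - 1*18))) + 1642) = √((-5 + (21 + (-7 - 18)² - 46*(-7 - 18))) + 1642) = √((-5 + (21 + (-25)² - 46*(-25))) + 1642) = √((-5 + (21 + 625 + 1150)) + 1642) = √((-5 + 1796) + 1642) = √(1791 + 1642) = √3433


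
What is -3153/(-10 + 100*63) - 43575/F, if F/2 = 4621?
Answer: -75806694/14533045 ≈ -5.2162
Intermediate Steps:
F = 9242 (F = 2*4621 = 9242)
-3153/(-10 + 100*63) - 43575/F = -3153/(-10 + 100*63) - 43575/9242 = -3153/(-10 + 6300) - 43575*1/9242 = -3153/6290 - 43575/9242 = -75806694/14533045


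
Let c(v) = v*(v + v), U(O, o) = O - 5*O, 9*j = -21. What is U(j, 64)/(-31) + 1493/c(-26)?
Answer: 100993/125736 ≈ 0.80322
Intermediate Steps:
j = -7/3 (j = (1/9)*(-21) = -7/3 ≈ -2.3333)
U(O, o) = -4*O
c(v) = 2*v**2 (c(v) = v*(2*v) = 2*v**2)
U(j, 64)/(-31) + 1493/c(-26) = -4*(-7/3)/(-31) + 1493/((2*(-26)**2)) = (28/3)*(-1/31) + 1493/((2*676)) = -28/93 + 1493/1352 = 100993/125736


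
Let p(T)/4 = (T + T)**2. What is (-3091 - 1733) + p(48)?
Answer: 32040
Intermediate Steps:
p(T) = 16*T**2 (p(T) = 4*(T + T)**2 = 4*(2*T)**2 = 4*(4*T**2) = 16*T**2)
(-3091 - 1733) + p(48) = (-3091 - 1733) + 16*48**2 = -4824 + 16*2304 = -4824 + 36864 = 32040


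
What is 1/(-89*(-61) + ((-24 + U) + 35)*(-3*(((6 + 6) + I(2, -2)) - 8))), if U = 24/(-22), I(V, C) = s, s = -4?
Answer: 1/5429 ≈ 0.00018420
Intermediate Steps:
I(V, C) = -4
U = -12/11 (U = 24*(-1/22) = -12/11 ≈ -1.0909)
1/(-89*(-61) + ((-24 + U) + 35)*(-3*(((6 + 6) + I(2, -2)) - 8))) = 1/(-89*(-61) + ((-24 - 12/11) + 35)*(-3*(((6 + 6) - 4) - 8))) = 1/(5429 + (-276/11 + 35)*(-3*((12 - 4) - 8))) = 1/(5429 + 109*(-3*(8 - 8))/11) = 1/(5429 + 109*(-3*0)/11) = 1/(5429 + (109/11)*0) = 1/(5429 + 0) = 1/5429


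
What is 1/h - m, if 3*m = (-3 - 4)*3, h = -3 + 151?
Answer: 1037/148 ≈ 7.0068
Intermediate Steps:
h = 148
m = -7 (m = ((-3 - 4)*3)/3 = (-7*3)/3 = (⅓)*(-21) = -7)
1/h - m = 1/148 - 1*(-7) = 1/148 + 7 = 1037/148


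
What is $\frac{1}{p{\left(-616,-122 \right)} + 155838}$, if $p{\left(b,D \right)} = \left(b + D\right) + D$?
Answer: $\frac{1}{154978} \approx 6.4525 \cdot 10^{-6}$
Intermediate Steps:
$p{\left(b,D \right)} = b + 2 D$ ($p{\left(b,D \right)} = \left(D + b\right) + D = b + 2 D$)
$\frac{1}{p{\left(-616,-122 \right)} + 155838} = \frac{1}{\left(-616 + 2 \left(-122\right)\right) + 155838} = \frac{1}{\left(-616 - 244\right) + 155838} = \frac{1}{-860 + 155838} = \frac{1}{154978}$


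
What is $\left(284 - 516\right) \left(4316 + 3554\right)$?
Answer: $-1825840$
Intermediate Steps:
$\left(284 - 516\right) \left(4316 + 3554\right) = \left(-232\right) 7870 = -1825840$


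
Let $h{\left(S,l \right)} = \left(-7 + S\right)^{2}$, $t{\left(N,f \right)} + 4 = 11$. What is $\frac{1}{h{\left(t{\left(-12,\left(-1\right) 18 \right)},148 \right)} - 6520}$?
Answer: $- \frac{1}{6520} \approx -0.00015337$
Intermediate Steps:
$t{\left(N,f \right)} = 7$ ($t{\left(N,f \right)} = -4 + 11 = 7$)
$\frac{1}{h{\left(t{\left(-12,\left(-1\right) 18 \right)},148 \right)} - 6520} = \frac{1}{\left(-7 + 7\right)^{2} - 6520} = \frac{1}{0^{2} - 6520} = \frac{1}{0 - 6520} = \frac{1}{-6520} = - \frac{1}{6520}$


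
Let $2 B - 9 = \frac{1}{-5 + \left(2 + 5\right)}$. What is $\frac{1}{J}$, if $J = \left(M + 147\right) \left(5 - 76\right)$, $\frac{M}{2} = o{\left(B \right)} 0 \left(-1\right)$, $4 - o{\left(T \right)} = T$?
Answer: $- \frac{1}{10437} \approx -9.5813 \cdot 10^{-5}$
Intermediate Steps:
$B = \frac{19}{4}$ ($B = \frac{9}{2} + \frac{1}{2 \left(-5 + \left(2 + 5\right)\right)} = \frac{9}{2} + \frac{1}{2 \left(-5 + 7\right)} = \frac{9}{2} + \frac{1}{2 \cdot 2} = \frac{9}{2} + \frac{1}{2} \cdot \frac{1}{2} = \frac{9}{2} + \frac{1}{4} = \frac{19}{4} \approx 4.75$)
$o{\left(T \right)} = 4 - T$
$M = 0$ ($M = 2 \left(4 - \frac{19}{4}\right) 0 \left(-1\right) = 2 \left(- \frac{3}{4}\right) 0 \left(-1\right) = 2 \cdot 0 \left(-1\right) = 2 \cdot 0 = 0$)
$J = -10437$ ($J = \left(0 + 147\right) \left(5 - 76\right) = 147 \left(5 - 76\right) = 147 \left(-71\right) = -10437$)
$\frac{1}{J} = \frac{1}{-10437} = - \frac{1}{10437}$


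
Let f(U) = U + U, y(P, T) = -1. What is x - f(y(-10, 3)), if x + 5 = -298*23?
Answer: -6857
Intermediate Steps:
f(U) = 2*U
x = -6859 (x = -5 - 298*23 = -5 - 6854 = -6859)
x - f(y(-10, 3)) = -6859 - 2*(-1) = -6859 - 1*(-2) = -6859 + 2 = -6857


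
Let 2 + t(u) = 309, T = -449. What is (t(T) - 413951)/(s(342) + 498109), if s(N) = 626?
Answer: -413644/498735 ≈ -0.82939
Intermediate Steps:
t(u) = 307 (t(u) = -2 + 309 = 307)
(t(T) - 413951)/(s(342) + 498109) = (307 - 413951)/(626 + 498109) = -413644/498735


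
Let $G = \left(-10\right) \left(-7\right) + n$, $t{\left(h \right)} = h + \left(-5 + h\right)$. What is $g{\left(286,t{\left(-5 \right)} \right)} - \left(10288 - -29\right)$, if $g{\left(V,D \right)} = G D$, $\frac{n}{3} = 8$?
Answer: $-11727$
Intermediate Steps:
$n = 24$ ($n = 3 \cdot 8 = 24$)
$t{\left(h \right)} = -5 + 2 h$
$G = 94$ ($G = \left(-10\right) \left(-7\right) + 24 = 70 + 24 = 94$)
$g{\left(V,D \right)} = 94 D$
$g{\left(286,t{\left(-5 \right)} \right)} - \left(10288 - -29\right) = 94 \left(-5 + 2 \left(-5\right)\right) - \left(10288 - -29\right) = 94 \left(-5 - 10\right) - \left(10288 + 29\right) = 94 \left(-15\right) - 10317 = -1410 - 10317 = -11727$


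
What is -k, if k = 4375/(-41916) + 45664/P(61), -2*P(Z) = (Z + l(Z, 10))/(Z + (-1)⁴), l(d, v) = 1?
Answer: 546872689/5988 ≈ 91328.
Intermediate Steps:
P(Z) = -½ (P(Z) = -(Z + 1)/(2*(Z + (-1)⁴)) = -(1 + Z)/(2*(Z + 1)) = -(1 + Z)/(2*(1 + Z)) = -½*1 = -½)
k = -546872689/5988 (k = 4375/(-41916) + 45664/(-½) = 4375*(-1/41916) + 45664*(-2) = -625/5988 - 91328 = -546872689/5988 ≈ -91328.)
-k = -1*(-546872689/5988) = 546872689/5988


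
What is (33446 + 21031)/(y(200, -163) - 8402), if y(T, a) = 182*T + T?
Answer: 54477/28198 ≈ 1.9319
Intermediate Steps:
y(T, a) = 183*T
(33446 + 21031)/(y(200, -163) - 8402) = (33446 + 21031)/(183*200 - 8402) = 54477/(36600 - 8402) = 54477/28198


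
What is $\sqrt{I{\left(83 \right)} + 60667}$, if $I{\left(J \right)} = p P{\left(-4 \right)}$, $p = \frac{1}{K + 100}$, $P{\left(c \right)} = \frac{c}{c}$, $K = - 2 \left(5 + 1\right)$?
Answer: $\frac{119 \sqrt{8294}}{44} \approx 246.31$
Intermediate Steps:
$K = -12$ ($K = \left(-2\right) 6 = -12$)
$P{\left(c \right)} = 1$
$p = \frac{1}{88}$ ($p = \frac{1}{-12 + 100} = \frac{1}{88} \approx 0.011364$)
$I{\left(J \right)} = \frac{1}{88}$ ($I{\left(J \right)} = \frac{1}{88} \cdot 1 = \frac{1}{88}$)
$\sqrt{I{\left(83 \right)} + 60667} = \sqrt{\frac{1}{88} + 60667} = \sqrt{\frac{5338697}{88}} = \frac{119 \sqrt{8294}}{44}$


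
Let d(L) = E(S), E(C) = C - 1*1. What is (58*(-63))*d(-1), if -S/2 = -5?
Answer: -32886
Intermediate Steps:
S = 10 (S = -2*(-5) = 10)
E(C) = -1 + C (E(C) = C - 1 = -1 + C)
d(L) = 9 (d(L) = -1 + 10 = 9)
(58*(-63))*d(-1) = (58*(-63))*9 = -3654*9 = -32886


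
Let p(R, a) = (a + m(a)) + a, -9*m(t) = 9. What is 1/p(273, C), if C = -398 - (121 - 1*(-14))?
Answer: -1/1067 ≈ -0.00093721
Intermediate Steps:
m(t) = -1 (m(t) = -⅑*9 = -1)
C = -533 (C = -398 - (121 + 14) = -398 - 1*135 = -398 - 135 = -533)
p(R, a) = -1 + 2*a (p(R, a) = (a - 1) + a = (-1 + a) + a = -1 + 2*a)
1/p(273, C) = 1/(-1 + 2*(-533)) = 1/(-1 - 1066) = 1/(-1067) = -1/1067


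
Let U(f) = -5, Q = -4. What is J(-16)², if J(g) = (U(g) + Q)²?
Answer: 6561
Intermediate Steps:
J(g) = 81 (J(g) = (-5 - 4)² = (-9)² = 81)
J(-16)² = 81² = 6561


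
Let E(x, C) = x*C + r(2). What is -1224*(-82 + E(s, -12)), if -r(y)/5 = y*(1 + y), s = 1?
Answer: 151776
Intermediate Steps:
r(y) = -5*y*(1 + y)
E(x, C) = -30 + C*x (E(x, C) = x*C - 5*2*(1 + 2) = C*x - 5*2*3 = C*x - 30 = -30 + C*x)
-1224*(-82 + E(s, -12)) = -1224*(-82 + (-30 - 12*1)) = -1224*(-82 + (-30 - 12)) = -1224*(-82 - 42) = -1224*(-124) = 151776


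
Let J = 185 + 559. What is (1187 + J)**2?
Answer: 3728761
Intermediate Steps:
J = 744
(1187 + J)**2 = (1187 + 744)**2 = 1931**2 = 3728761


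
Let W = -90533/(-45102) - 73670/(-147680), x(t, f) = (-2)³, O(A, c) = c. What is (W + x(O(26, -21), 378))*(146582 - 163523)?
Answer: 10331957061385/111011056 ≈ 93071.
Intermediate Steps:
x(t, f) = -8
W = 834628889/333033168 (W = -90533*(-1/45102) - 73670*(-1/147680) = 90533/45102 + 7367/14768 = 834628889/333033168 ≈ 2.5061)
(W + x(O(26, -21), 378))*(146582 - 163523) = (834628889/333033168 - 8)*(146582 - 163523) = -1829636455/333033168*(-16941) = 10331957061385/111011056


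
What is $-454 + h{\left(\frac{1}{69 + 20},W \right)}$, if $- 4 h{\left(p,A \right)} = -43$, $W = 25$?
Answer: $- \frac{1773}{4} \approx -443.25$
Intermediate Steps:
$h{\left(p,A \right)} = \frac{43}{4}$ ($h{\left(p,A \right)} = \left(- \frac{1}{4}\right) \left(-43\right) = \frac{43}{4}$)
$-454 + h{\left(\frac{1}{69 + 20},W \right)} = -454 + \frac{43}{4} = - \frac{1773}{4}$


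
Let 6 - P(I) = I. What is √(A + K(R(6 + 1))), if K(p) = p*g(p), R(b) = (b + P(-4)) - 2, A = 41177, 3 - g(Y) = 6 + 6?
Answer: √41042 ≈ 202.59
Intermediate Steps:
g(Y) = -9 (g(Y) = 3 - (6 + 6) = 3 - 1*12 = 3 - 12 = -9)
P(I) = 6 - I
R(b) = 8 + b (R(b) = (b + (6 - 1*(-4))) - 2 = (b + (6 + 4)) - 2 = (b + 10) - 2 = (10 + b) - 2 = 8 + b)
K(p) = -9*p (K(p) = p*(-9) = -9*p)
√(A + K(R(6 + 1))) = √(41177 - 9*(8 + (6 + 1))) = √(41177 - 9*(8 + 7)) = √(41177 - 9*15) = √(41177 - 135) = √41042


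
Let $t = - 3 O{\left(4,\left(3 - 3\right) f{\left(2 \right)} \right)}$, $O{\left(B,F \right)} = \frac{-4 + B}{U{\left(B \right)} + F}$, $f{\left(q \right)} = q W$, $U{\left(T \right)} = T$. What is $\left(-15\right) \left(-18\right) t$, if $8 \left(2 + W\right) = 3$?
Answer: $0$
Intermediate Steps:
$W = - \frac{13}{8}$ ($W = -2 + \frac{1}{8} \cdot 3 = -2 + \frac{3}{8} = - \frac{13}{8} \approx -1.625$)
$f{\left(q \right)} = - \frac{13 q}{8}$ ($f{\left(q \right)} = q \left(- \frac{13}{8}\right) = - \frac{13 q}{8}$)
$O{\left(B,F \right)} = \frac{-4 + B}{B + F}$
$t = 0$ ($t = - 3 \frac{-4 + 4}{4 + \left(3 - 3\right) \left(\left(- \frac{13}{8}\right) 2\right)} = - 3 \frac{1}{4 + 0 \left(- \frac{13}{4}\right)} 0 = - 3 \frac{1}{4 + 0} \cdot 0 = - 3 \cdot \frac{1}{4} \cdot 0 = \left(-3\right) 0 = 0$)
$\left(-15\right) \left(-18\right) t = \left(-15\right) \left(-18\right) 0 = 270 \cdot 0 = 0$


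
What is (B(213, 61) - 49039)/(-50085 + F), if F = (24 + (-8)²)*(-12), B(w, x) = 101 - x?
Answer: 16333/17047 ≈ 0.95812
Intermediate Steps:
F = -1056 (F = (24 + 64)*(-12) = 88*(-12) = -1056)
(B(213, 61) - 49039)/(-50085 + F) = ((101 - 1*61) - 49039)/(-50085 - 1056) = ((101 - 61) - 49039)/(-51141) = (40 - 49039)*(-1/51141) = -48999*(-1/51141) = 16333/17047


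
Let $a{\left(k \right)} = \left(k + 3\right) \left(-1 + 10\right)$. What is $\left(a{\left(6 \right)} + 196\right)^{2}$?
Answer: $76729$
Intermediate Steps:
$a{\left(k \right)} = 27 + 9 k$ ($a{\left(k \right)} = \left(3 + k\right) 9 = 27 + 9 k$)
$\left(a{\left(6 \right)} + 196\right)^{2} = \left(\left(27 + 9 \cdot 6\right) + 196\right)^{2} = \left(\left(27 + 54\right) + 196\right)^{2} = \left(81 + 196\right)^{2} = 277^{2} = 76729$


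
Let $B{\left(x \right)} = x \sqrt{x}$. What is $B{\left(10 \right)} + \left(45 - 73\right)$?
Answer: $-28 + 10 \sqrt{10} \approx 3.6228$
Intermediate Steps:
$B{\left(x \right)} = x^{\frac{3}{2}}$
$B{\left(10 \right)} + \left(45 - 73\right) = 10^{\frac{3}{2}} + \left(45 - 73\right) = 10 \sqrt{10} - 28 = -28 + 10 \sqrt{10}$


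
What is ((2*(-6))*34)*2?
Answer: -816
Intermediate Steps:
((2*(-6))*34)*2 = -12*34*2 = -408*2 = -816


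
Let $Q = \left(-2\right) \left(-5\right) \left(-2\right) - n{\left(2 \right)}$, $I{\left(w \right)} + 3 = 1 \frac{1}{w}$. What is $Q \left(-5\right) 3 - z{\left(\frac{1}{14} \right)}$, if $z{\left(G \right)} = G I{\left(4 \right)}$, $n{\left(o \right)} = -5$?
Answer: $\frac{12611}{56} \approx 225.2$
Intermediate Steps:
$I{\left(w \right)} = -3 + \frac{1}{w}$ ($I{\left(w \right)} = -3 + 1 \frac{1}{w} = -3 + \frac{1}{w}$)
$Q = -15$ ($Q = \left(-2\right) \left(-5\right) \left(-2\right) - -5 = 10 \left(-2\right) + 5 = -20 + 5 = -15$)
$z{\left(G \right)} = - \frac{11 G}{4}$ ($z{\left(G \right)} = G \left(-3 + \frac{1}{4}\right) = G \left(- \frac{11}{4}\right) = - \frac{11 G}{4}$)
$Q \left(-5\right) 3 - z{\left(\frac{1}{14} \right)} = \left(-15\right) \left(-5\right) 3 - - \frac{11}{4 \cdot 14} = 75 \cdot 3 - \left(- \frac{11}{4}\right) \frac{1}{14} = 225 - - \frac{11}{56} = 225 + \frac{11}{56} = \frac{12611}{56}$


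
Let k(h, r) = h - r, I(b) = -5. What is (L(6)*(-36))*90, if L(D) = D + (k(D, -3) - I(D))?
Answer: -64800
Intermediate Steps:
L(D) = 8 + 2*D (L(D) = D + ((D - 1*(-3)) - 1*(-5)) = D + ((D + 3) + 5) = D + ((3 + D) + 5) = D + (8 + D) = 8 + 2*D)
(L(6)*(-36))*90 = ((8 + 2*6)*(-36))*90 = ((8 + 12)*(-36))*90 = (20*(-36))*90 = -720*90 = -64800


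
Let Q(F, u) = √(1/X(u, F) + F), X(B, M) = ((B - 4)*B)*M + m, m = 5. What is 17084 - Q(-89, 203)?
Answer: 17084 - I*√17975752010161/449416 ≈ 17084.0 - 9.434*I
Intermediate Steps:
X(B, M) = 5 + B*M*(-4 + B) (X(B, M) = ((B - 4)*B)*M + 5 = ((-4 + B)*B)*M + 5 = (B*(-4 + B))*M + 5 = B*M*(-4 + B) + 5 = 5 + B*M*(-4 + B))
Q(F, u) = √(F + 1/(5 + F*u² - 4*F*u)) (Q(F, u) = √(1/(5 + F*u² - 4*u*F) + F) = √(1/(5 + F*u² - 4*F*u) + F) = √(F + 1/(5 + F*u² - 4*F*u)))
17084 - Q(-89, 203) = 17084 - √((1 - 89*(5 - 89*203² - 4*(-89)*203))/(5 - 89*203² - 4*(-89)*203)) = 17084 - √((1 - 89*(5 - 89*41209 + 72268))/(5 - 89*41209 + 72268)) = 17084 - √((1 - 89*(5 - 3667601 + 72268))/(5 - 3667601 + 72268)) = 17084 - √((1 - 89*(-3595328))/(-3595328)) = 17084 - √(-(1 + 319984192)/3595328) = 17084 - √(-1/3595328*319984193) = 17084 - √(-319984193/3595328) = 17084 - I*√17975752010161/449416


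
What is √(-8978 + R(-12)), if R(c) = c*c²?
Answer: I*√10706 ≈ 103.47*I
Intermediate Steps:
R(c) = c³
√(-8978 + R(-12)) = √(-8978 + (-12)³) = √(-8978 - 1728) = √(-10706) = I*√10706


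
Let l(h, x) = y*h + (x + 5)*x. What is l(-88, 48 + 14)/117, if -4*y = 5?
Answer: 328/9 ≈ 36.444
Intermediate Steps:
y = -5/4 (y = -1/4*5 = -5/4 ≈ -1.2500)
l(h, x) = -5*h/4 + x*(5 + x) (l(h, x) = -5*h/4 + (x + 5)*x = -5*h/4 + (5 + x)*x = -5*h/4 + x*(5 + x))
l(-88, 48 + 14)/117 = ((48 + 14)**2 + 5*(48 + 14) - 5/4*(-88))/117 = (62**2 + 5*62 + 110)*(1/117) = (3844 + 310 + 110)*(1/117) = 4264*(1/117) = 328/9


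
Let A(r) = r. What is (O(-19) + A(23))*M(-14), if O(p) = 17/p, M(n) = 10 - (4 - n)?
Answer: -3360/19 ≈ -176.84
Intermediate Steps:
M(n) = 6 + n (M(n) = 10 + (-4 + n) = 6 + n)
(O(-19) + A(23))*M(-14) = (17/(-19) + 23)*(6 - 14) = (17*(-1/19) + 23)*(-8) = (-17/19 + 23)*(-8) = (420/19)*(-8) = -3360/19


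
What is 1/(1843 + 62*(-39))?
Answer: -1/575 ≈ -0.0017391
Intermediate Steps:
1/(1843 + 62*(-39)) = 1/(1843 - 2418) = 1/(-575) = -1/575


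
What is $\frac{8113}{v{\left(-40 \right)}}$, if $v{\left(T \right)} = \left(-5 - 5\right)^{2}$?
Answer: $\frac{8113}{100} \approx 81.13$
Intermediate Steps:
$v{\left(T \right)} = 100$ ($v{\left(T \right)} = \left(-10\right)^{2} = 100$)
$\frac{8113}{v{\left(-40 \right)}} = \frac{8113}{100}$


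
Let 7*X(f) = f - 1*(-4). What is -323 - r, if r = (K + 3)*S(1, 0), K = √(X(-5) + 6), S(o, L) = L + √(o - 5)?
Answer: -323 - 2*I*(21 + √287)/7 ≈ -323.0 - 10.84*I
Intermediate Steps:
X(f) = 4/7 + f/7 (X(f) = (f - 1*(-4))/7 = (f + 4)/7 = (4 + f)/7 = 4/7 + f/7)
S(o, L) = L + √(-5 + o)
K = √287/7 (K = √((4/7 + (⅐)*(-5)) + 6) = √((4/7 - 5/7) + 6) = √(-⅐ + 6) = √(41/7) = √287/7 ≈ 2.4202)
r = 2*I*(3 + √287/7) (r = (√287/7 + 3)*(0 + √(-5 + 1)) = (3 + √287/7)*(0 + √(-4)) = (3 + √287/7)*(0 + 2*I) = (3 + √287/7)*(2*I) = 2*I*(3 + √287/7) ≈ 10.84*I)
-323 - r = -323 - 2*I*(21 + √287)/7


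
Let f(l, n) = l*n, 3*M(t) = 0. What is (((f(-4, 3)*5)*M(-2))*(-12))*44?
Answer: 0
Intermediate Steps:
M(t) = 0 (M(t) = (⅓)*0 = 0)
(((f(-4, 3)*5)*M(-2))*(-12))*44 = (((-4*3*5)*0)*(-12))*44 = ((-12*5*0)*(-12))*44 = (-60*0*(-12))*44 = (0*(-12))*44 = 0*44 = 0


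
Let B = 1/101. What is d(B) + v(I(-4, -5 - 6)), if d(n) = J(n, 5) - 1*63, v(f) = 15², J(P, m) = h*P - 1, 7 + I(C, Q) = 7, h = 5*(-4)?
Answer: 16241/101 ≈ 160.80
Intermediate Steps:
h = -20
I(C, Q) = 0 (I(C, Q) = -7 + 7 = 0)
B = 1/101 ≈ 0.0099010
J(P, m) = -1 - 20*P (J(P, m) = -20*P - 1 = -1 - 20*P)
v(f) = 225
d(n) = -64 - 20*n (d(n) = (-1 - 20*n) - 1*63 = (-1 - 20*n) - 63 = -64 - 20*n)
d(B) + v(I(-4, -5 - 6)) = (-64 - 20*1/101) + 225 = (-64 - 20/101) + 225 = -6484/101 + 225 = 16241/101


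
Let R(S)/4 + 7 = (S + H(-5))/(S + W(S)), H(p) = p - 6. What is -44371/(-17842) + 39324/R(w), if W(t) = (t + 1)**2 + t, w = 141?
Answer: -298331653255/212605272 ≈ -1403.2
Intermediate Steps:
W(t) = t + (1 + t)**2 (W(t) = (1 + t)**2 + t = t + (1 + t)**2)
H(p) = -6 + p
R(S) = -28 + 4*(-11 + S)/((1 + S)**2 + 2*S) (R(S) = -28 + 4*((S + (-6 - 5))/(S + (S + (1 + S)**2))) = -28 + 4*((S - 11)/((1 + S)**2 + 2*S)) = -28 + 4*((-11 + S)/((1 + S)**2 + 2*S)) = -28 + 4*(-11 + S)/((1 + S)**2 + 2*S))
-44371/(-17842) + 39324/R(w) = -44371/(-17842) + 39324/((4*(-18 - 27*141 - 7*141**2)/(1 + 141**2 + 4*141))) = -44371*(-1/17842) + 39324/((4*(-18 - 3807 - 7*19881)/(1 + 19881 + 564))) = 44371/17842 + 39324/((4*(-18 - 3807 - 139167)/20446)) = 44371/17842 + 39324/((4*(1/20446)*(-142992))) = 44371/17842 + 39324/(-285984/10223) = 44371/17842 + 39324*(-10223/285984) = 44371/17842 - 33500771/23832 = -298331653255/212605272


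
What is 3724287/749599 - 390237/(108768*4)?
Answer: 442603909567/108709845376 ≈ 4.0714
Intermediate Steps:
3724287/749599 - 390237/(108768*4) = 3724287*(1/749599) - 390237/435072 = 3724287/749599 - 390237*1/435072 = 3724287/749599 - 130079/145024 = 442603909567/108709845376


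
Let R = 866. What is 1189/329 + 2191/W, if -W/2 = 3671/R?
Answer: -307758468/1207759 ≈ -254.82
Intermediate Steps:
W = -3671/433 (W = -7342/866 = -2*3671/866 = -3671/433 ≈ -8.4781)
1189/329 + 2191/W = 1189/329 + 2191/(-3671/433) = 1189*(1/329) + 2191*(-433/3671) = 1189/329 - 948703/3671 = -307758468/1207759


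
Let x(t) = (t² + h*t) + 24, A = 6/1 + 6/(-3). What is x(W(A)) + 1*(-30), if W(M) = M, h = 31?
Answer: 134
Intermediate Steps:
A = 4 (A = 6*1 + 6*(-⅓) = 6 - 2 = 4)
x(t) = 24 + t² + 31*t (x(t) = (t² + 31*t) + 24 = 24 + t² + 31*t)
x(W(A)) + 1*(-30) = (24 + 4² + 31*4) + 1*(-30) = (24 + 16 + 124) - 30 = 164 - 30 = 134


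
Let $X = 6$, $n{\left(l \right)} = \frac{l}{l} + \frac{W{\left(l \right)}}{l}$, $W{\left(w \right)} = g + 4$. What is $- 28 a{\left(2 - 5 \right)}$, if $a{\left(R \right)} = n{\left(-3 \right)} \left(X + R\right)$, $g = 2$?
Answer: $84$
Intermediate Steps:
$W{\left(w \right)} = 6$ ($W{\left(w \right)} = 2 + 4 = 6$)
$n{\left(l \right)} = 1 + \frac{6}{l}$ ($n{\left(l \right)} = \frac{l}{l} + \frac{6}{l} = 1 + \frac{6}{l}$)
$a{\left(R \right)} = -6 - R$ ($a{\left(R \right)} = \frac{6 - 3}{-3} \left(6 + R\right) = \left(- \frac{1}{3}\right) 3 \left(6 + R\right) = - (6 + R) = -6 - R$)
$- 28 a{\left(2 - 5 \right)} = - 28 \left(-6 - \left(2 - 5\right)\right) = - 28 \left(-6 - -3\right) = - 28 \left(-6 + 3\right) = \left(-28\right) \left(-3\right) = 84$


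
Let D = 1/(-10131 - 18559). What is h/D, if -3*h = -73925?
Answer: -2120908250/3 ≈ -7.0697e+8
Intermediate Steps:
h = 73925/3 (h = -⅓*(-73925) = 73925/3 ≈ 24642.)
D = -1/28690 (D = 1/(-28690) = -1/28690 ≈ -3.4855e-5)
h/D = 73925/(3*(-1/28690)) = (73925/3)*(-28690) = -2120908250/3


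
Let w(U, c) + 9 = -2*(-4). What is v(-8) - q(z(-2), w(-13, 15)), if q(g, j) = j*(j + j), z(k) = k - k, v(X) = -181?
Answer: -183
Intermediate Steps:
w(U, c) = -1 (w(U, c) = -9 - 2*(-4) = -9 + 8 = -1)
z(k) = 0
q(g, j) = 2*j² (q(g, j) = j*(2*j) = 2*j²)
v(-8) - q(z(-2), w(-13, 15)) = -181 - 2*(-1)² = -181 - 2 = -183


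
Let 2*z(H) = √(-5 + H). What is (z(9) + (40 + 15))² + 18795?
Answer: 21931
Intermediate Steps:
z(H) = √(-5 + H)/2
(z(9) + (40 + 15))² + 18795 = (√(-5 + 9)/2 + (40 + 15))² + 18795 = (√4/2 + 55)² + 18795 = ((½)*2 + 55)² + 18795 = (1 + 55)² + 18795 = 56² + 18795 = 3136 + 18795 = 21931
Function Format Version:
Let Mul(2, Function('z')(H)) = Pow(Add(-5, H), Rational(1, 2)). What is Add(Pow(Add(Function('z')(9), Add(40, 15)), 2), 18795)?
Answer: 21931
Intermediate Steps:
Function('z')(H) = Mul(Rational(1, 2), Pow(Add(-5, H), Rational(1, 2)))
Add(Pow(Add(Function('z')(9), Add(40, 15)), 2), 18795) = Add(Pow(Add(Mul(Rational(1, 2), Pow(Add(-5, 9), Rational(1, 2))), Add(40, 15)), 2), 18795) = Add(Pow(Add(Mul(Rational(1, 2), Pow(4, Rational(1, 2))), 55), 2), 18795) = Add(Pow(Add(Mul(Rational(1, 2), 2), 55), 2), 18795) = Add(Pow(Add(1, 55), 2), 18795) = Add(Pow(56, 2), 18795) = Add(3136, 18795) = 21931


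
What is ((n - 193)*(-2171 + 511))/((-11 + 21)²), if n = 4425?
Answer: -351256/5 ≈ -70251.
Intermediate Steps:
((n - 193)*(-2171 + 511))/((-11 + 21)²) = ((4425 - 193)*(-2171 + 511))/((-11 + 21)²) = (4232*(-1660))/(10²) = -7025120/100 = -7025120*1/100 = -351256/5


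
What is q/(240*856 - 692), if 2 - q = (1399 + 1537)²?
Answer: -4310047/102374 ≈ -42.101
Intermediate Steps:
q = -8620094 (q = 2 - (1399 + 1537)² = 2 - 1*2936² = 2 - 1*8620096 = 2 - 8620096 = -8620094)
q/(240*856 - 692) = -8620094/(240*856 - 692) = -8620094/(205440 - 692) = -8620094/204748 = -8620094*1/204748 = -4310047/102374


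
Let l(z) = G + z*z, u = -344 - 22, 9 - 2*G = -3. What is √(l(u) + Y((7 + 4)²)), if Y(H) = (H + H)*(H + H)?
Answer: √192526 ≈ 438.78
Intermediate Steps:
G = 6 (G = 9/2 - ½*(-3) = 9/2 + 3/2 = 6)
u = -366
l(z) = 6 + z² (l(z) = 6 + z*z = 6 + z²)
Y(H) = 4*H² (Y(H) = (2*H)*(2*H) = 4*H²)
√(l(u) + Y((7 + 4)²)) = √((6 + (-366)²) + 4*((7 + 4)²)²) = √((6 + 133956) + 4*(11²)²) = √(133962 + 4*121²) = √(133962 + 4*14641) = √(133962 + 58564) = √192526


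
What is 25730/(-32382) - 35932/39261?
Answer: -362289259/211891617 ≈ -1.7098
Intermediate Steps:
25730/(-32382) - 35932/39261 = 25730*(-1/32382) - 35932*1/39261 = -12865/16191 - 35932/39261 = -362289259/211891617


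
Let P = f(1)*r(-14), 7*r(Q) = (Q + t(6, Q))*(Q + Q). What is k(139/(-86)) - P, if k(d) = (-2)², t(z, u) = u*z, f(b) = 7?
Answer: -2740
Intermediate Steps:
r(Q) = 2*Q² (r(Q) = ((Q + Q*6)*(Q + Q))/7 = ((Q + 6*Q)*(2*Q))/7 = ((7*Q)*(2*Q))/7 = (14*Q²)/7 = 2*Q²)
k(d) = 4
P = 2744 (P = 7*(2*(-14)²) = 7*(2*196) = 7*392 = 2744)
k(139/(-86)) - P = 4 - 1*2744 = 4 - 2744 = -2740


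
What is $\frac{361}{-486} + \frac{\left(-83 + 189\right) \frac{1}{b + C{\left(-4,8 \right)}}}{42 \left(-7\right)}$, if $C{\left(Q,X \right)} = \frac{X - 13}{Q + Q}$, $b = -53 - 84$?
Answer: $- \frac{19230011}{25981074} \approx -0.74015$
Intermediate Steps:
$b = -137$
$C{\left(Q,X \right)} = \frac{-13 + X}{2 Q}$
$\frac{361}{-486} + \frac{\left(-83 + 189\right) \frac{1}{b + C{\left(-4,8 \right)}}}{42 \left(-7\right)} = \frac{361}{-486} + \frac{\left(-83 + 189\right) \frac{1}{-137 + \frac{-13 + 8}{2 \left(-4\right)}}}{42 \left(-7\right)} = 361 \left(- \frac{1}{486}\right) + \frac{106 \frac{1}{-137 + \frac{1}{2} \left(- \frac{1}{4}\right) \left(-5\right)}}{-294} = - \frac{361}{486} + \frac{106}{-137 + \frac{5}{8}} \left(- \frac{1}{294}\right) = - \frac{361}{486} + \frac{106}{- \frac{1091}{8}} \left(- \frac{1}{294}\right) = - \frac{361}{486} + 106 \left(- \frac{8}{1091}\right) \left(- \frac{1}{294}\right) = - \frac{361}{486} - - \frac{424}{160377} = - \frac{361}{486} + \frac{424}{160377} = - \frac{19230011}{25981074}$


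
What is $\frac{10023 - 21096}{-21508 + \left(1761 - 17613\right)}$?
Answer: $\frac{11073}{37360} \approx 0.29639$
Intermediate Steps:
$\frac{10023 - 21096}{-21508 + \left(1761 - 17613\right)} = - \frac{11073}{-21508 - 15852} = - \frac{11073}{-37360} = \left(-11073\right) \left(- \frac{1}{37360}\right) = \frac{11073}{37360}$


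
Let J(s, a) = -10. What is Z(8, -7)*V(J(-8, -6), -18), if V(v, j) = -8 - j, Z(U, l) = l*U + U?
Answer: -480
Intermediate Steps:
Z(U, l) = U + U*l (Z(U, l) = U*l + U = U + U*l)
Z(8, -7)*V(J(-8, -6), -18) = (8*(1 - 7))*(-8 - 1*(-18)) = (8*(-6))*(-8 + 18) = -48*10 = -480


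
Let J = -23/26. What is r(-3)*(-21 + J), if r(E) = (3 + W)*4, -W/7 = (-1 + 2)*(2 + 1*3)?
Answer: 36416/13 ≈ 2801.2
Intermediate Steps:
J = -23/26 (J = -23*1/26 = -23/26 ≈ -0.88461)
W = -35 (W = -7*(-1 + 2)*(2 + 1*3) = -7*(2 + 3) = -7*5 = -35)
r(E) = -128 (r(E) = (3 - 35)*4 = -32*4 = -128)
r(-3)*(-21 + J) = -128*(-21 - 23/26) = -128*(-569/26) = 36416/13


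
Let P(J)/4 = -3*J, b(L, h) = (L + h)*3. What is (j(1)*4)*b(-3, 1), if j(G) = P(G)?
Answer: 288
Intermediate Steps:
b(L, h) = 3*L + 3*h
P(J) = -12*J (P(J) = 4*(-3*J) = -12*J)
j(G) = -12*G
(j(1)*4)*b(-3, 1) = (-12*1*4)*(3*(-3) + 3*1) = (-12*4)*(-9 + 3) = -48*(-6) = 288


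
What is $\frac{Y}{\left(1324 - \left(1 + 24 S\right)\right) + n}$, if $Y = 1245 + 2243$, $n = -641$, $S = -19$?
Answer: $\frac{1744}{569} \approx 3.065$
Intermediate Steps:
$Y = 3488$
$\frac{Y}{\left(1324 - \left(1 + 24 S\right)\right) + n} = \frac{3488}{\left(1324 - -455\right) - 641} = \frac{3488}{\left(1324 + \left(456 - 1\right)\right) - 641} = \frac{3488}{\left(1324 + 455\right) - 641} = \frac{3488}{1779 - 641} = \frac{3488}{1138} = 3488 \cdot \frac{1}{1138} = \frac{1744}{569}$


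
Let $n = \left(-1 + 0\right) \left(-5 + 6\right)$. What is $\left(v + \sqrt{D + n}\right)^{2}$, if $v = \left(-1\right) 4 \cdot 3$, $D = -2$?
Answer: $\left(12 - i \sqrt{3}\right)^{2} \approx 141.0 - 41.569 i$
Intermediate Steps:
$n = -1$ ($n = \left(-1\right) 1 = -1$)
$v = -12$ ($v = \left(-4\right) 3 = -12$)
$\left(v + \sqrt{D + n}\right)^{2} = \left(-12 + \sqrt{-2 - 1}\right)^{2} = \left(-12 + \sqrt{-3}\right)^{2} = \left(-12 + i \sqrt{3}\right)^{2}$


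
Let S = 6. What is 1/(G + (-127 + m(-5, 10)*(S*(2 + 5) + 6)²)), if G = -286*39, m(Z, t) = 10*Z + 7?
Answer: -1/110353 ≈ -9.0618e-6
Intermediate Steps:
m(Z, t) = 7 + 10*Z
G = -11154
1/(G + (-127 + m(-5, 10)*(S*(2 + 5) + 6)²)) = 1/(-11154 + (-127 + (7 + 10*(-5))*(6*(2 + 5) + 6)²)) = 1/(-11154 + (-127 + (7 - 50)*(6*7 + 6)²)) = 1/(-11154 + (-127 - 43*(42 + 6)²)) = 1/(-11154 + (-127 - 43*48²)) = 1/(-11154 + (-127 - 43*2304)) = 1/(-11154 + (-127 - 99072)) = 1/(-11154 - 99199) = 1/(-110353) = -1/110353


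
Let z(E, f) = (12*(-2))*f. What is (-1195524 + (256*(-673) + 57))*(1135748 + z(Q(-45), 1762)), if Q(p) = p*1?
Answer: -1495585382300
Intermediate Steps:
Q(p) = p
z(E, f) = -24*f
(-1195524 + (256*(-673) + 57))*(1135748 + z(Q(-45), 1762)) = (-1195524 + (256*(-673) + 57))*(1135748 - 24*1762) = (-1195524 + (-172288 + 57))*(1135748 - 42288) = (-1195524 - 172231)*1093460 = -1367755*1093460 = -1495585382300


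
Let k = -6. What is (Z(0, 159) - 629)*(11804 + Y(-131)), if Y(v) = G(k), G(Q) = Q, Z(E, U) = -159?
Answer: -9296824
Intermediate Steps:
Y(v) = -6
(Z(0, 159) - 629)*(11804 + Y(-131)) = (-159 - 629)*(11804 - 6) = -788*11798 = -9296824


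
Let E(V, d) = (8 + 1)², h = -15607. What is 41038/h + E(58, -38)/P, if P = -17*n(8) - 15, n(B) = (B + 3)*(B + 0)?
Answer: -63272585/23582177 ≈ -2.6831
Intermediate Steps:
n(B) = B*(3 + B) (n(B) = (3 + B)*B = B*(3 + B))
E(V, d) = 81 (E(V, d) = 9² = 81)
P = -1511 (P = -136*(3 + 8) - 15 = -136*11 - 15 = -17*88 - 15 = -1496 - 15 = -1511)
41038/h + E(58, -38)/P = 41038/(-15607) + 81/(-1511) = 41038*(-1/15607) + 81*(-1/1511) = -41038/15607 - 81/1511 = -63272585/23582177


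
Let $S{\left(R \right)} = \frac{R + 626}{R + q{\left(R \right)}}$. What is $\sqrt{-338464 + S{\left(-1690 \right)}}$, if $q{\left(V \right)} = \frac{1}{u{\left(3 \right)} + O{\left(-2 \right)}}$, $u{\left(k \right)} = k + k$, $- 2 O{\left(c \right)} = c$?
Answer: $\frac{2 i \sqrt{11839892166858}}{11829} \approx 581.78 i$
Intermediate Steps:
$O{\left(c \right)} = - \frac{c}{2}$
$u{\left(k \right)} = 2 k$
$q{\left(V \right)} = \frac{1}{7}$ ($q{\left(V \right)} = \frac{1}{2 \cdot 3 - -1} = \frac{1}{6 + 1} = \frac{1}{7}$)
$S{\left(R \right)} = \frac{626 + R}{\frac{1}{7} + R}$ ($S{\left(R \right)} = \frac{R + 626}{R + \frac{1}{7}} = \frac{626 + R}{\frac{1}{7} + R}$)
$\sqrt{-338464 + S{\left(-1690 \right)}} = \sqrt{-338464 + \frac{7 \left(626 - 1690\right)}{1 + 7 \left(-1690\right)}} = \sqrt{-338464 + 7 \frac{1}{1 - 11830} \left(-1064\right)} = \sqrt{-338464 + 7 \frac{1}{-11829} \left(-1064\right)} = \sqrt{-338464 + 7 \left(- \frac{1}{11829}\right) \left(-1064\right)} = \sqrt{-338464 + \frac{7448}{11829}} = \sqrt{- \frac{4003683208}{11829}} = \frac{2 i \sqrt{11839892166858}}{11829}$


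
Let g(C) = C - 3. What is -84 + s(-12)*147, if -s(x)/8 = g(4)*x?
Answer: 14028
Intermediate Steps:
g(C) = -3 + C
s(x) = -8*x (s(x) = -8*(-3 + 4)*x = -8*x)
-84 + s(-12)*147 = -84 - 8*(-12)*147 = -84 + 96*147 = -84 + 14112 = 14028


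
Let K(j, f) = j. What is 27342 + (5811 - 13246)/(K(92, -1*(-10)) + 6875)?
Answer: 190484279/6967 ≈ 27341.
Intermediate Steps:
27342 + (5811 - 13246)/(K(92, -1*(-10)) + 6875) = 27342 + (5811 - 13246)/(92 + 6875) = 27342 - 7435/6967 = 190484279/6967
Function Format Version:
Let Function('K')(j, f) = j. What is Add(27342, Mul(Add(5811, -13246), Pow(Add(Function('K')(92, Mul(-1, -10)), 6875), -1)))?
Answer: Rational(190484279, 6967) ≈ 27341.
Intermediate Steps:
Add(27342, Mul(Add(5811, -13246), Pow(Add(Function('K')(92, Mul(-1, -10)), 6875), -1))) = Add(27342, Mul(Add(5811, -13246), Pow(Add(92, 6875), -1))) = Add(27342, Mul(-7435, Pow(6967, -1))) = Add(27342, Mul(-7435, Rational(1, 6967))) = Add(27342, Rational(-7435, 6967)) = Rational(190484279, 6967)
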